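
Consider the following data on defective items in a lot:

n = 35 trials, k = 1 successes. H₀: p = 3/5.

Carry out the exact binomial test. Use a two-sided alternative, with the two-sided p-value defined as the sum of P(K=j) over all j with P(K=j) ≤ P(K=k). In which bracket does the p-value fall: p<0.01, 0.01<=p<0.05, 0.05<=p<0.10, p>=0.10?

Exact binomial: n=35, k=1, p₀=3/5=0.6000
P(X=j) = C(n,j)·p₀^j·(1−p₀)^(n−j); p = Σ P(X=j) over j with P(X=j) ≤ P(X=1)
p-value (two-sided) = 0.00000
→ bracket: p<0.01

p-value bracket: p<0.01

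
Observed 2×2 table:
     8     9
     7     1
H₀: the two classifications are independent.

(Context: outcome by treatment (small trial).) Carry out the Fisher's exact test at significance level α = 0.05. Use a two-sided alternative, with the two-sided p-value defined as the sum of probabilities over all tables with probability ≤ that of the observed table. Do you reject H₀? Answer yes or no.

reject H₀: no

Margins: r₁=17, r₂=8, c₁=15, c₂=10, n=25
p_obs = C(17,8)·C(8,7)/C(25,15); sum pmf over tables with pmf ≤ p_obs
p-value (two-sided) = 0.08754
At α=0.05: p ≥ α → fail to reject H₀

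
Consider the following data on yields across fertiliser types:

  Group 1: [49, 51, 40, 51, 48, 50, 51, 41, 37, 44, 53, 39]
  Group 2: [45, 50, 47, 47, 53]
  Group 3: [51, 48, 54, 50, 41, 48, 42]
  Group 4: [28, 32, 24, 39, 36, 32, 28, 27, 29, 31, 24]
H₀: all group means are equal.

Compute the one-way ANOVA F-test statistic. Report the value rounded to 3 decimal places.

Group means [46.17, 48.40, 47.71, 30.00], grand mean 41.714
SSB = Σnᵢ(x̄ᵢ−x̄)² = 2222.848; SSW = ΣΣ(x−x̄ᵢ)² = 736.295
MSB = 2222.848/3 = 740.9492; MSW = 736.295/31 = 23.7515
F = MSB/MSW = 31.1959
df = (3, 31)

test statistic = 31.196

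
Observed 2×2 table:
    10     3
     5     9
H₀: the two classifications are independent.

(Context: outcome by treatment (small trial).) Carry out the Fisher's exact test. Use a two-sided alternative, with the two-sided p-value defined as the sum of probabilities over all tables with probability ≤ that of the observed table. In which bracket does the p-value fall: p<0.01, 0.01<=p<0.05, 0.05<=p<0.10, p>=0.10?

p-value bracket: 0.05<=p<0.10

Margins: r₁=13, r₂=14, c₁=15, c₂=12, n=27
p_obs = C(13,10)·C(14,5)/C(27,15); sum pmf over tables with pmf ≤ p_obs
p-value (two-sided) = 0.05424
→ bracket: 0.05<=p<0.10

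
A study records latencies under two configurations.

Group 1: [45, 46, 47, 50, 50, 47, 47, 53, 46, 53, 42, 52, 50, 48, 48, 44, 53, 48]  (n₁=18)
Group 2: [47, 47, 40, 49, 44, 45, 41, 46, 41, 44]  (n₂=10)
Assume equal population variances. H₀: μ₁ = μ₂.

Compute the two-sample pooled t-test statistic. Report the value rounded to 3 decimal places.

x̄₁=48.278, s₁=3.196, n₁=18
x̄₂=44.400, s₂=2.989, n₂=10
s_p² = [17·3.196² + 9·2.989²]/26 = 9.7697
SE = √(s_p²·(1/18+1/10)) = 1.2328
t = (48.278−44.400)/1.2328 = 3.1456
df = 26

test statistic = 3.146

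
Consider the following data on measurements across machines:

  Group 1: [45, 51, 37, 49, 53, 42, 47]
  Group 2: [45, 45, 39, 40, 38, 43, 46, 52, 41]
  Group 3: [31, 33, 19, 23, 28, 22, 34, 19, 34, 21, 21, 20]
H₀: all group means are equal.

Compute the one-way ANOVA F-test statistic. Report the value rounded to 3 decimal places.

test statistic = 42.857

Group means [46.29, 43.22, 25.42], grand mean 36.357
SSB = Σnᵢ(x̄ᵢ−x̄)² = 2550.528; SSW = ΣΣ(x−x̄ᵢ)² = 743.901
MSB = 2550.528/2 = 1275.2639; MSW = 743.901/25 = 29.7560
F = MSB/MSW = 42.8573
df = (2, 25)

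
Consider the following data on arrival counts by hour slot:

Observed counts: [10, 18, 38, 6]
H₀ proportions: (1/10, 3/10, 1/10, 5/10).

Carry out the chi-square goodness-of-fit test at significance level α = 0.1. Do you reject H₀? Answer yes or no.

reject H₀: yes

n = 72; E_i = n·p_i = [7.20, 21.60, 7.20, 36.00]
χ² = (10−7.20)²/7.20 + (18−21.60)²/21.60 + (38−7.20)²/7.20 + (6−36.00)²/36.00 = 158.4444
df = 3
p-value (upper-tail) = 0.00000
At α=0.1: p < α → reject H₀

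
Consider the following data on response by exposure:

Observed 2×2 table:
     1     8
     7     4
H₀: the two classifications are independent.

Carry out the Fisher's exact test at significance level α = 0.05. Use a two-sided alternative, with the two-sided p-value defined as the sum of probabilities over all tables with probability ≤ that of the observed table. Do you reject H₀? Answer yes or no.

Margins: r₁=9, r₂=11, c₁=8, c₂=12, n=20
p_obs = C(9,1)·C(11,7)/C(20,8); sum pmf over tables with pmf ≤ p_obs
p-value (two-sided) = 0.02810
At α=0.05: p < α → reject H₀

reject H₀: yes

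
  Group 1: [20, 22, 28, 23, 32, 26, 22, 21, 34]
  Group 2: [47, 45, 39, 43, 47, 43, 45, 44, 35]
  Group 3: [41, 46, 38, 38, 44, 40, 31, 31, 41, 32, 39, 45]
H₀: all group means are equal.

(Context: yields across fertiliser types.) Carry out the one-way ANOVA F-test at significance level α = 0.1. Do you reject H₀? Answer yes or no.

reject H₀: yes

Group means [25.33, 43.11, 38.83], grand mean 36.067
SSB = Σnᵢ(x̄ᵢ−x̄)² = 1575.311; SSW = ΣΣ(x−x̄ᵢ)² = 620.556
MSB = 1575.311/2 = 787.6556; MSW = 620.556/27 = 22.9835
F = MSB/MSW = 34.2704
df = (2, 27)
p-value (upper-tail) = 0.00000
At α=0.1: p < α → reject H₀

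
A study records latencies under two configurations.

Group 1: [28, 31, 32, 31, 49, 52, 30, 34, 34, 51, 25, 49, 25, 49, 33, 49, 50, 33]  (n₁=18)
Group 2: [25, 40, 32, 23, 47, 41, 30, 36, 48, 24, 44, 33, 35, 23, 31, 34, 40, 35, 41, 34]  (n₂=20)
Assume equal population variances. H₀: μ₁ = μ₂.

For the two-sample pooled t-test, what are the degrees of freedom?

degrees of freedom = 36

df = n₁ + n₂ − 2 = 18 + 20 − 2 = 36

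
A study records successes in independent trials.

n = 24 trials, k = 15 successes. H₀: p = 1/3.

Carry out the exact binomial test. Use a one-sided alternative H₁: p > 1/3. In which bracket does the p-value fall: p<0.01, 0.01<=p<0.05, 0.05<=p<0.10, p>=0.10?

Exact binomial: n=24, k=15, p₀=1/3=0.3333
P(X≥15) from Σ C(n,i)·p₀^i·(1−p₀)^(n−i)
p-value (one-sided, H₁ greater) = 0.00323
→ bracket: p<0.01

p-value bracket: p<0.01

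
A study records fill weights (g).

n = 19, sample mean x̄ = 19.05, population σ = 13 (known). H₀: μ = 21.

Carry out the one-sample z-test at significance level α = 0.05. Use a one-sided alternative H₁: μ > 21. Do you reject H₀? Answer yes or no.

reject H₀: no

SE = σ/√n = 13/√19 = 2.9824
z = (x̄−μ₀)/SE = (19.05−21)/2.9824 = -0.6538
p-value (one-sided, H₁ greater) = 0.74339
At α=0.05: p ≥ α → fail to reject H₀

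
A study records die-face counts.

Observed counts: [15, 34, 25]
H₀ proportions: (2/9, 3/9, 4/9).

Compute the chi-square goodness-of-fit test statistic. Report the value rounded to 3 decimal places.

test statistic = 5.551

n = 74; E_i = n·p_i = [16.44, 24.67, 32.89]
χ² = (15−16.44)²/16.44 + (34−24.67)²/24.67 + (25−32.89)²/32.89 = 5.5507
df = 2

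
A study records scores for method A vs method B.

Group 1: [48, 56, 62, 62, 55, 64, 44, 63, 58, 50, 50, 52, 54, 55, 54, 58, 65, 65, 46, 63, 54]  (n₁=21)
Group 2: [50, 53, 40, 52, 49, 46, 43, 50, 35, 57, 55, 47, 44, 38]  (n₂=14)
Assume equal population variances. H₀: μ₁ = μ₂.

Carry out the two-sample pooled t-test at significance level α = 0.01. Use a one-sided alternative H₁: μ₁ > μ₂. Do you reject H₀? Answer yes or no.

reject H₀: yes

x̄₁=56.095, s₁=6.379, n₁=21
x̄₂=47.071, s₂=6.486, n₂=14
s_p² = [20·6.379² + 13·6.486²]/33 = 41.2345
SE = √(s_p²·(1/21+1/14)) = 2.2156
t = (56.095−47.071)/2.2156 = 4.0729
df = 33
p-value (one-sided, H₁ greater) = 0.00014
At α=0.01: p < α → reject H₀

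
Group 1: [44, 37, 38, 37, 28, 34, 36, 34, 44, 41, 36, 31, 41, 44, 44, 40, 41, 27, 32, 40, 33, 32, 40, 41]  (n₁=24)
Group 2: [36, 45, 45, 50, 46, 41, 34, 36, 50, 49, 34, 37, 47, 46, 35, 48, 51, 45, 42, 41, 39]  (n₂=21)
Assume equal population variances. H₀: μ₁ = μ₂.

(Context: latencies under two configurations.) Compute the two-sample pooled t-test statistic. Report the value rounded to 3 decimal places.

x̄₁=37.292, s₁=5.060, n₁=24
x̄₂=42.714, s₂=5.711, n₂=21
s_p² = [23·5.060² + 20·5.711²]/43 = 28.8661
SE = √(s_p²·(1/24+1/21)) = 1.6054
t = (37.292−42.714)/1.6054 = -3.3777
df = 43

test statistic = -3.378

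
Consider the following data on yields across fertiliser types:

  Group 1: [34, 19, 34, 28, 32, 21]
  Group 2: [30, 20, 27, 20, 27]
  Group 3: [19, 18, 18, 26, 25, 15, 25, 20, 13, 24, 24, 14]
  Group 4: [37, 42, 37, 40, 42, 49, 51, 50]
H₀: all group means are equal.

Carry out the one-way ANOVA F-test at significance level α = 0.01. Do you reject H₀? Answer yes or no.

Group means [28.00, 24.80, 20.08, 43.50], grand mean 28.419
SSB = Σnᵢ(x̄ᵢ−x̄)² = 2719.832; SSW = ΣΣ(x−x̄ᵢ)² = 767.717
MSB = 2719.832/3 = 906.6106; MSW = 767.717/27 = 28.4340
F = MSB/MSW = 31.8848
df = (3, 27)
p-value (upper-tail) = 0.00000
At α=0.01: p < α → reject H₀

reject H₀: yes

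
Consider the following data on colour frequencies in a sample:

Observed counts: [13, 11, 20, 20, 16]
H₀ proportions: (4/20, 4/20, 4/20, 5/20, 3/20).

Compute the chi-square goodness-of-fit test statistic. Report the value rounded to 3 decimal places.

n = 80; E_i = n·p_i = [16.00, 16.00, 16.00, 20.00, 12.00]
χ² = (13−16.00)²/16.00 + (11−16.00)²/16.00 + (20−16.00)²/16.00 + (20−20.00)²/20.00 + (16−12.00)²/12.00 = 4.4583
df = 4

test statistic = 4.458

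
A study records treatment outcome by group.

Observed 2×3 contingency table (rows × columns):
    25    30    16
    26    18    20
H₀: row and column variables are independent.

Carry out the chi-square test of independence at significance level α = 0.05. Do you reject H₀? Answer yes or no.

Row totals [71, 64], col totals [51, 48, 36], n=135
χ² = (25−26.82)²/26.82 + (30−25.24)²/25.24 + (16−18.93)²/18.93 + (26−24.18)²/24.18 + (18−22.76)²/22.76 + (20−17.07)²/17.07 = 3.1094
df = 2
p-value (upper-tail) = 0.21125
At α=0.05: p ≥ α → fail to reject H₀

reject H₀: no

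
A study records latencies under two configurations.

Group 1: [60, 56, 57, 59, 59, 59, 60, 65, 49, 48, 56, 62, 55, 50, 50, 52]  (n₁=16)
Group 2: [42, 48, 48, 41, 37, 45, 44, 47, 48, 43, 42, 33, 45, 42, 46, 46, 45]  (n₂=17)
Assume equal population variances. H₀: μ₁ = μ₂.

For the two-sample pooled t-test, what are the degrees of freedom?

df = n₁ + n₂ − 2 = 16 + 17 − 2 = 31

degrees of freedom = 31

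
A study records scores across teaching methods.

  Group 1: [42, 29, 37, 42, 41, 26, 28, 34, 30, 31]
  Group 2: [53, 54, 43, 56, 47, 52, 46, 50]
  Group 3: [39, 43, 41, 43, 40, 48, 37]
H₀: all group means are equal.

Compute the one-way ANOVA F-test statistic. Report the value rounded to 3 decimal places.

Group means [34.00, 50.12, 41.57], grand mean 41.280
SSB = Σnᵢ(x̄ᵢ−x̄)² = 1156.451; SSW = ΣΣ(x−x̄ᵢ)² = 550.589
MSB = 1156.451/2 = 578.2254; MSW = 550.589/22 = 25.0268
F = MSB/MSW = 23.1043
df = (2, 22)

test statistic = 23.104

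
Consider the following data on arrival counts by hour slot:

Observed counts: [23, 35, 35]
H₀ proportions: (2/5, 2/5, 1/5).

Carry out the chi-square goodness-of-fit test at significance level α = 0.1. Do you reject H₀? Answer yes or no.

n = 93; E_i = n·p_i = [37.20, 37.20, 18.60]
χ² = (23−37.20)²/37.20 + (35−37.20)²/37.20 + (35−18.60)²/18.60 = 20.0108
df = 2
p-value (upper-tail) = 0.00005
At α=0.1: p < α → reject H₀

reject H₀: yes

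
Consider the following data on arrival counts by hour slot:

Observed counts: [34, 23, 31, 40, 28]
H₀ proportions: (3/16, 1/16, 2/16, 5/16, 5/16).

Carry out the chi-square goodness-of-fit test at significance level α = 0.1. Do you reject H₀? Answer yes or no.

reject H₀: yes

n = 156; E_i = n·p_i = [29.25, 9.75, 19.50, 48.75, 48.75]
χ² = (34−29.25)²/29.25 + (23−9.75)²/9.75 + (31−19.50)²/19.50 + (40−48.75)²/48.75 + (28−48.75)²/48.75 = 35.9624
df = 4
p-value (upper-tail) = 0.00000
At α=0.1: p < α → reject H₀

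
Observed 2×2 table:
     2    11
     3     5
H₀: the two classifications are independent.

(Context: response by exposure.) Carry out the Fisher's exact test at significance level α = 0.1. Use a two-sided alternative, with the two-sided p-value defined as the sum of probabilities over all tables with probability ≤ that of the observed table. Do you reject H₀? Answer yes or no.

reject H₀: no

Margins: r₁=13, r₂=8, c₁=5, c₂=16, n=21
p_obs = C(13,2)·C(8,3)/C(21,5); sum pmf over tables with pmf ≤ p_obs
p-value (two-sided) = 0.32537
At α=0.1: p ≥ α → fail to reject H₀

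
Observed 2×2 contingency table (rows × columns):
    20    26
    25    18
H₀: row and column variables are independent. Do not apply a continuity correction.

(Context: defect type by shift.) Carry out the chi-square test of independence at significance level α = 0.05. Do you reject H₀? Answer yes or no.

reject H₀: no

Row totals [46, 43], col totals [45, 44], n=89
χ² = (20−23.26)²/23.26 + (26−22.74)²/22.74 + (25−21.74)²/21.74 + (18−21.26)²/21.26 = 1.9111
df = 1
p-value (upper-tail) = 0.16684
At α=0.05: p ≥ α → fail to reject H₀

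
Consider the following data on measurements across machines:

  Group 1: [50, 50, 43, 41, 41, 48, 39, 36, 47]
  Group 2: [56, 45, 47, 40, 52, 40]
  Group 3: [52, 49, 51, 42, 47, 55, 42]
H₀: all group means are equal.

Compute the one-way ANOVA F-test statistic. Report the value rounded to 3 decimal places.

Group means [43.89, 46.67, 48.29], grand mean 46.045
SSB = Σnᵢ(x̄ᵢ−x̄)² = 79.304; SSW = ΣΣ(x−x̄ᵢ)² = 559.651
MSB = 79.304/2 = 39.6519; MSW = 559.651/19 = 29.4553
F = MSB/MSW = 1.3462
df = (2, 19)

test statistic = 1.346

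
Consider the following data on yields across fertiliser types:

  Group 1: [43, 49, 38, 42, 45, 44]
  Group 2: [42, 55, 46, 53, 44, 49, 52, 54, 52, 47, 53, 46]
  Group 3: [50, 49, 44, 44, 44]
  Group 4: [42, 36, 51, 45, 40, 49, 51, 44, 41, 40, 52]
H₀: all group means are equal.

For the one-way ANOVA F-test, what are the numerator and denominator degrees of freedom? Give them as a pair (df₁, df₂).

k = 4 groups, N = 34 total
df = (k−1, N−k) = (4−1, 34−4) = (3, 30)

degrees of freedom = [3, 30]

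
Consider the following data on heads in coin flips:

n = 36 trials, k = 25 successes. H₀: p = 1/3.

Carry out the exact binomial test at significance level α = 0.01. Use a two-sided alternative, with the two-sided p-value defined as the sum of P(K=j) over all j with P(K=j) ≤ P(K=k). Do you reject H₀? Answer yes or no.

reject H₀: yes

Exact binomial: n=36, k=25, p₀=1/3=0.3333
P(X=j) = C(n,j)·p₀^j·(1−p₀)^(n−j); p = Σ P(X=j) over j with P(X=j) ≤ P(X=25)
p-value (two-sided) = 0.00001
At α=0.01: p < α → reject H₀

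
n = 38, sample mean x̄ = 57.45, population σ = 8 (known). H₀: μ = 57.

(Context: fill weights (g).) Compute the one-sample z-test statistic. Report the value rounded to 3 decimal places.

SE = σ/√n = 8/√38 = 1.2978
z = (x̄−μ₀)/SE = (57.45−57)/1.2978 = 0.3467

test statistic = 0.347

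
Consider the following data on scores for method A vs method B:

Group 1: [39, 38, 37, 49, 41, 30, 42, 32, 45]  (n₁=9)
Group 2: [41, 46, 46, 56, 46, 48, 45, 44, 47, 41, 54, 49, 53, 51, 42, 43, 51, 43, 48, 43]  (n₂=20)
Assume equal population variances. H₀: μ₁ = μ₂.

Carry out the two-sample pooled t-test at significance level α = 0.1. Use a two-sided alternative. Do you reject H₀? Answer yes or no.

reject H₀: yes

x̄₁=39.222, s₁=5.954, n₁=9
x̄₂=46.850, s₂=4.380, n₂=20
s_p² = [8·5.954² + 19·4.380²]/27 = 24.0039
SE = √(s_p²·(1/9+1/20)) = 1.9665
t = (39.222−46.850)/1.9665 = -3.8788
df = 27
p-value (two-sided) = 0.00061
At α=0.1: p < α → reject H₀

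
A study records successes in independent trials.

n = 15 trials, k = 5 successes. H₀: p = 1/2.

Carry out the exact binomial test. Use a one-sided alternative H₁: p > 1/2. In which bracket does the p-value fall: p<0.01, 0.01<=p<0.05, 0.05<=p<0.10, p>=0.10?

Exact binomial: n=15, k=5, p₀=1/2=0.5000
P(X≥5) from Σ C(n,i)·p₀^i·(1−p₀)^(n−i)
p-value (one-sided, H₁ greater) = 0.94077
→ bracket: p>=0.10

p-value bracket: p>=0.10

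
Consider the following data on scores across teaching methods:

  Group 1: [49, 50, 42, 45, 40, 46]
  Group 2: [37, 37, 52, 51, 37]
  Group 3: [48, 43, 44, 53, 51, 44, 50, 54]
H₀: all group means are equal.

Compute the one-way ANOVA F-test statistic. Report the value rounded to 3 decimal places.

Group means [45.33, 42.80, 48.38], grand mean 45.947
SSB = Σnᵢ(x̄ᵢ−x̄)² = 98.939; SSW = ΣΣ(x−x̄ᵢ)² = 458.008
MSB = 98.939/2 = 49.4695; MSW = 458.008/16 = 28.6255
F = MSB/MSW = 1.7282
df = (2, 16)

test statistic = 1.728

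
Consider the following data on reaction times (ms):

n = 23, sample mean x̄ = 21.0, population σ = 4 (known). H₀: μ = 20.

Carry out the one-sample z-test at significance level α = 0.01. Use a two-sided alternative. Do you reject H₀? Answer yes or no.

SE = σ/√n = 4/√23 = 0.8341
z = (x̄−μ₀)/SE = (21.0−20)/0.8341 = 1.1990
p-value (two-sided) = 0.23054
At α=0.01: p ≥ α → fail to reject H₀

reject H₀: no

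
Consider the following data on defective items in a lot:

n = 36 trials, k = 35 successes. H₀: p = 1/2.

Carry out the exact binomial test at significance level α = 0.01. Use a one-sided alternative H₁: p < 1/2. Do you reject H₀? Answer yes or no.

Exact binomial: n=36, k=35, p₀=1/2=0.5000
P(X≤35) from Σ C(n,i)·p₀^i·(1−p₀)^(n−i)
p-value (one-sided, H₁ less) = 1.00000
At α=0.01: p ≥ α → fail to reject H₀

reject H₀: no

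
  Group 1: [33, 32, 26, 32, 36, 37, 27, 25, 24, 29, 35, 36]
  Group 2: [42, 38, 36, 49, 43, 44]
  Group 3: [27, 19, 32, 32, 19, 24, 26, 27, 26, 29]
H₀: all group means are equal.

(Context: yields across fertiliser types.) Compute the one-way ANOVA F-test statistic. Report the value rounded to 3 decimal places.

Group means [31.00, 42.00, 26.10], grand mean 31.607
SSB = Σnᵢ(x̄ᵢ−x̄)² = 955.779; SSW = ΣΣ(x−x̄ᵢ)² = 528.900
MSB = 955.779/2 = 477.8893; MSW = 528.900/25 = 21.1560
F = MSB/MSW = 22.5888
df = (2, 25)

test statistic = 22.589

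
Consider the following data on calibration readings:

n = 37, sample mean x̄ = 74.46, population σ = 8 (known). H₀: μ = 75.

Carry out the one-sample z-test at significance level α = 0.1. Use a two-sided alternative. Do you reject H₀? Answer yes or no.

reject H₀: no

SE = σ/√n = 8/√37 = 1.3152
z = (x̄−μ₀)/SE = (74.46−75)/1.3152 = -0.4106
p-value (two-sided) = 0.68138
At α=0.1: p ≥ α → fail to reject H₀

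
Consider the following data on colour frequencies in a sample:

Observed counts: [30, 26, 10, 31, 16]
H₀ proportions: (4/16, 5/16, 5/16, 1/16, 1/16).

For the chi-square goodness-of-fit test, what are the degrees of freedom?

degrees of freedom = 4

df = k − 1 = 5 − 1 = 4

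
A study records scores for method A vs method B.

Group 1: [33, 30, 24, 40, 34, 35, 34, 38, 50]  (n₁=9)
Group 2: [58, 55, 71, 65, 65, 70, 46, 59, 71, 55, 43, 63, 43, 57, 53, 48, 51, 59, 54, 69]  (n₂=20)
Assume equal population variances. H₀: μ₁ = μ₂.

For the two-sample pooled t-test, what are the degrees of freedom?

degrees of freedom = 27

df = n₁ + n₂ − 2 = 9 + 20 − 2 = 27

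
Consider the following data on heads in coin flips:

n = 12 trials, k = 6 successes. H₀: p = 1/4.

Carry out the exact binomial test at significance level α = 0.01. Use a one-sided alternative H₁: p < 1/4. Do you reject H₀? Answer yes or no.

reject H₀: no

Exact binomial: n=12, k=6, p₀=1/4=0.2500
P(X≤6) from Σ C(n,i)·p₀^i·(1−p₀)^(n−i)
p-value (one-sided, H₁ less) = 0.98575
At α=0.01: p ≥ α → fail to reject H₀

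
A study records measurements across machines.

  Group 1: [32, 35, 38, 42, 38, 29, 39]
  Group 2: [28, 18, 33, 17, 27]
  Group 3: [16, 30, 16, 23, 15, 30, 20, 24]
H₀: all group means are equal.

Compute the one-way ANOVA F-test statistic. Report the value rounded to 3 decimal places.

Group means [36.14, 24.60, 21.75], grand mean 27.500
SSB = Σnᵢ(x̄ᵢ−x̄)² = 829.443; SSW = ΣΣ(x−x̄ᵢ)² = 565.557
MSB = 829.443/2 = 414.7214; MSW = 565.557/17 = 33.2681
F = MSB/MSW = 12.4661
df = (2, 17)

test statistic = 12.466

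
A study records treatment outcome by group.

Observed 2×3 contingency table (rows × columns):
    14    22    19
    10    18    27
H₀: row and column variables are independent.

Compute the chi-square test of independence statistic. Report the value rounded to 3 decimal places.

test statistic = 2.458

Row totals [55, 55], col totals [24, 40, 46], n=110
χ² = (14−12.00)²/12.00 + (22−20.00)²/20.00 + (19−23.00)²/23.00 + (10−12.00)²/12.00 + (18−20.00)²/20.00 + (27−23.00)²/23.00 = 2.4580
df = 2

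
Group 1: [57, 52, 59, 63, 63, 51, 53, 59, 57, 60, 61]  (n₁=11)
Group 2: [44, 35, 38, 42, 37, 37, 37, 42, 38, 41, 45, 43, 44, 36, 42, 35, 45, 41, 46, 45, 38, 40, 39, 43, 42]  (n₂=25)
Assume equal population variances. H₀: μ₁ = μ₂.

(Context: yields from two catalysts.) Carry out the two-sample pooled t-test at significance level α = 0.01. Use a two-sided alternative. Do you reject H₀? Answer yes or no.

x̄₁=57.727, s₁=4.197, n₁=11
x̄₂=40.600, s₂=3.391, n₂=25
s_p² = [10·4.197² + 24·3.391²]/34 = 13.2995
SE = √(s_p²·(1/11+1/25)) = 1.3195
t = (57.727−40.600)/1.3195 = 12.9803
df = 34
p-value (two-sided) = 0.00000
At α=0.01: p < α → reject H₀

reject H₀: yes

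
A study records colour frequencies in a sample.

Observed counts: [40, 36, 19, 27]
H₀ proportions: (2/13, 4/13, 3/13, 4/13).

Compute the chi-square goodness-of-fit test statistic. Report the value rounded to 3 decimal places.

test statistic = 30.013

n = 122; E_i = n·p_i = [18.77, 37.54, 28.15, 37.54]
χ² = (40−18.77)²/18.77 + (36−37.54)²/37.54 + (19−28.15)²/28.15 + (27−37.54)²/37.54 = 30.0130
df = 3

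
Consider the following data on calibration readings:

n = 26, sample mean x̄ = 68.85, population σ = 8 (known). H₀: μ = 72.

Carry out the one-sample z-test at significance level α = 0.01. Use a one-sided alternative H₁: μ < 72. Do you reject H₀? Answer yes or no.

reject H₀: no

SE = σ/√n = 8/√26 = 1.5689
z = (x̄−μ₀)/SE = (68.85−72)/1.5689 = -2.0077
p-value (one-sided, H₁ less) = 0.02234
At α=0.01: p ≥ α → fail to reject H₀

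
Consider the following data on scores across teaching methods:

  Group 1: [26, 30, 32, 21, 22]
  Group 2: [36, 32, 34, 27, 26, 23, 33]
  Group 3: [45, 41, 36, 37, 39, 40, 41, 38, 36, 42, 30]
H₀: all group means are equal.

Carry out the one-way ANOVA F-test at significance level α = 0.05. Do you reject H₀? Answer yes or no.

Group means [26.20, 30.14, 38.64], grand mean 33.348
SSB = Σnᵢ(x̄ᵢ−x̄)² = 635.015; SSW = ΣΣ(x−x̄ᵢ)² = 388.203
MSB = 635.015/2 = 317.5074; MSW = 388.203/20 = 19.4101
F = MSB/MSW = 16.3578
df = (2, 20)
p-value (upper-tail) = 0.00006
At α=0.05: p < α → reject H₀

reject H₀: yes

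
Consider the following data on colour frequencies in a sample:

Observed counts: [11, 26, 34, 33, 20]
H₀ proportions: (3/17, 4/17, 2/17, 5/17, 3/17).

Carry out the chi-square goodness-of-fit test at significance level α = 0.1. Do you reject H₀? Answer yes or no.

reject H₀: yes

n = 124; E_i = n·p_i = [21.88, 29.18, 14.59, 36.47, 21.88]
χ² = (11−21.88)²/21.88 + (26−29.18)²/29.18 + (34−14.59)²/14.59 + (33−36.47)²/36.47 + (20−21.88)²/21.88 = 32.0801
df = 4
p-value (upper-tail) = 0.00000
At α=0.1: p < α → reject H₀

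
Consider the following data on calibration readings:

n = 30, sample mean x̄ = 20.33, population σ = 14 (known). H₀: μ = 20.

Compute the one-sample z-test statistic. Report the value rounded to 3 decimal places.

test statistic = 0.129

SE = σ/√n = 14/√30 = 2.5560
z = (x̄−μ₀)/SE = (20.33−20)/2.5560 = 0.1291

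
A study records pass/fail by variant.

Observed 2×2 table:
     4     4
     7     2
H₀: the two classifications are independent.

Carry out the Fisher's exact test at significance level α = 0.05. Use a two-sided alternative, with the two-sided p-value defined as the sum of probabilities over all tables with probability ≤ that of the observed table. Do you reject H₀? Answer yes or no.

Margins: r₁=8, r₂=9, c₁=11, c₂=6, n=17
p_obs = C(8,4)·C(9,7)/C(17,11); sum pmf over tables with pmf ≤ p_obs
p-value (two-sided) = 0.33484
At α=0.05: p ≥ α → fail to reject H₀

reject H₀: no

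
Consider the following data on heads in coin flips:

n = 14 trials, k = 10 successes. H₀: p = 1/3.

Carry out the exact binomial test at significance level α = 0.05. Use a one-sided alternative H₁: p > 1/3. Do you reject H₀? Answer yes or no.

reject H₀: yes

Exact binomial: n=14, k=10, p₀=1/3=0.3333
P(X≥10) from Σ C(n,i)·p₀^i·(1−p₀)^(n−i)
p-value (one-sided, H₁ greater) = 0.00404
At α=0.05: p < α → reject H₀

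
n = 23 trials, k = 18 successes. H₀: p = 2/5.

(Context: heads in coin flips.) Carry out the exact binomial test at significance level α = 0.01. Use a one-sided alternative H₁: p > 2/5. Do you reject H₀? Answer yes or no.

Exact binomial: n=23, k=18, p₀=2/5=0.4000
P(X≥18) from Σ C(n,i)·p₀^i·(1−p₀)^(n−i)
p-value (one-sided, H₁ greater) = 0.00022
At α=0.01: p < α → reject H₀

reject H₀: yes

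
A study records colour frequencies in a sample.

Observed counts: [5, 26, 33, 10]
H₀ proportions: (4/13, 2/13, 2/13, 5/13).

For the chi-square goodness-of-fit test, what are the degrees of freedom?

degrees of freedom = 3

df = k − 1 = 4 − 1 = 3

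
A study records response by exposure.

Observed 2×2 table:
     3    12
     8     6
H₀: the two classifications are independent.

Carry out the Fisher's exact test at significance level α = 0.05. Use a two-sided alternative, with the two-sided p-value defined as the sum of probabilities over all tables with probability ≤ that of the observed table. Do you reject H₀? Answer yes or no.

Margins: r₁=15, r₂=14, c₁=11, c₂=18, n=29
p_obs = C(15,3)·C(14,8)/C(29,11); sum pmf over tables with pmf ≤ p_obs
p-value (two-sided) = 0.06043
At α=0.05: p ≥ α → fail to reject H₀

reject H₀: no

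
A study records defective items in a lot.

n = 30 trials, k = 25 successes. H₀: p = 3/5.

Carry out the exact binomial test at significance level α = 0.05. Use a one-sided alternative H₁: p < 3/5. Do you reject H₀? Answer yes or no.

reject H₀: no

Exact binomial: n=30, k=25, p₀=3/5=0.6000
P(X≤25) from Σ C(n,i)·p₀^i·(1−p₀)^(n−i)
p-value (one-sided, H₁ less) = 0.99849
At α=0.05: p ≥ α → fail to reject H₀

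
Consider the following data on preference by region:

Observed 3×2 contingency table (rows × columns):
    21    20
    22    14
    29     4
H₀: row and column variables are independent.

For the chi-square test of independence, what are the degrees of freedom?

degrees of freedom = 2

df = (r−1)(c−1) = (3−1)·(2−1) = 2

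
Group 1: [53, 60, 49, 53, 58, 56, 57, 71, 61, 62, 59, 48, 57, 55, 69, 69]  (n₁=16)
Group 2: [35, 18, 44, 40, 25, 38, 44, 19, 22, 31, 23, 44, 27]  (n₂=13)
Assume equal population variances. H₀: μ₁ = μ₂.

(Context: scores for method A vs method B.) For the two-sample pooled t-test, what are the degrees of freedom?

degrees of freedom = 27

df = n₁ + n₂ − 2 = 16 + 13 − 2 = 27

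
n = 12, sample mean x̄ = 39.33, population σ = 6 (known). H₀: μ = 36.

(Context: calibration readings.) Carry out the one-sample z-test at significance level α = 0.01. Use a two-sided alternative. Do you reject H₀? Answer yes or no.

SE = σ/√n = 6/√12 = 1.7321
z = (x̄−μ₀)/SE = (39.33−36)/1.7321 = 1.9226
p-value (two-sided) = 0.05453
At α=0.01: p ≥ α → fail to reject H₀

reject H₀: no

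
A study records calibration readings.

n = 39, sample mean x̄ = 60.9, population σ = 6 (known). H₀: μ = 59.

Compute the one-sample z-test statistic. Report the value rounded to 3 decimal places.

SE = σ/√n = 6/√39 = 0.9608
z = (x̄−μ₀)/SE = (60.9−59)/0.9608 = 1.9776

test statistic = 1.978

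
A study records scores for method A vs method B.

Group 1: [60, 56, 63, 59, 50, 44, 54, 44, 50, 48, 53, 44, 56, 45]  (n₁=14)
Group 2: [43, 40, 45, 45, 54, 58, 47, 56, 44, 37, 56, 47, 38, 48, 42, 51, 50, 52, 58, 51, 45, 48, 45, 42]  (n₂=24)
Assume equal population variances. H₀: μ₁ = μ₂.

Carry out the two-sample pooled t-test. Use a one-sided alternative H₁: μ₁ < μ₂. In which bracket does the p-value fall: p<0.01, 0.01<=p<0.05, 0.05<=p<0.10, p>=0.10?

x̄₁=51.857, s₁=6.419, n₁=14
x̄₂=47.583, s₂=6.021, n₂=24
s_p² = [13·6.419² + 23·6.021²]/36 = 38.0430
SE = √(s_p²·(1/14+1/24)) = 2.0742
t = (51.857−47.583)/2.0742 = 2.0604
df = 36
p-value (one-sided, H₁ less) = 0.97668
→ bracket: p>=0.10

p-value bracket: p>=0.10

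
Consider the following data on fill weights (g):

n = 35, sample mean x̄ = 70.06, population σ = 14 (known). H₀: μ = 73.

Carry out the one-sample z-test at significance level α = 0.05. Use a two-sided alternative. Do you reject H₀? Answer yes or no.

reject H₀: no

SE = σ/√n = 14/√35 = 2.3664
z = (x̄−μ₀)/SE = (70.06−73)/2.3664 = -1.2424
p-value (two-sided) = 0.21410
At α=0.05: p ≥ α → fail to reject H₀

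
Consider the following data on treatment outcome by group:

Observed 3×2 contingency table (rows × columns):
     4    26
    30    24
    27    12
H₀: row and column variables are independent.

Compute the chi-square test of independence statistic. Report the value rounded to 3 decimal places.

test statistic = 22.563

Row totals [30, 54, 39], col totals [61, 62], n=123
χ² = (4−14.88)²/14.88 + (26−15.12)²/15.12 + (30−26.78)²/26.78 + (24−27.22)²/27.22 + (27−19.34)²/19.34 + (12−19.66)²/19.66 = 22.5626
df = 2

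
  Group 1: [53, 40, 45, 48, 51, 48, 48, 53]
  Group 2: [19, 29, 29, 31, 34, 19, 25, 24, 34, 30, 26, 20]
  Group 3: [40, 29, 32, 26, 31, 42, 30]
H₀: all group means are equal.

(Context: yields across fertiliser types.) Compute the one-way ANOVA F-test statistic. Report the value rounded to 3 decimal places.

test statistic = 41.154

Group means [48.25, 26.67, 32.86], grand mean 34.667
SSB = Σnᵢ(x̄ᵢ−x̄)² = 2266.976; SSW = ΣΣ(x−x̄ᵢ)² = 661.024
MSB = 2266.976/2 = 1133.4881; MSW = 661.024/24 = 27.5427
F = MSB/MSW = 41.1539
df = (2, 24)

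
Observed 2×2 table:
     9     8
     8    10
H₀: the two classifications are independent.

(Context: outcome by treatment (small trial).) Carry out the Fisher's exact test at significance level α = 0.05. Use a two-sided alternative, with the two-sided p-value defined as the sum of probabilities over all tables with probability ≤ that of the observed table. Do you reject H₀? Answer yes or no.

Margins: r₁=17, r₂=18, c₁=17, c₂=18, n=35
p_obs = C(17,9)·C(18,8)/C(35,17); sum pmf over tables with pmf ≤ p_obs
p-value (two-sided) = 0.73952
At α=0.05: p ≥ α → fail to reject H₀

reject H₀: no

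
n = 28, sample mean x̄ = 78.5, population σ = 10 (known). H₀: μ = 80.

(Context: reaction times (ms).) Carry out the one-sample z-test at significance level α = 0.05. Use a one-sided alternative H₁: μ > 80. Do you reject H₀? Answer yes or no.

reject H₀: no

SE = σ/√n = 10/√28 = 1.8898
z = (x̄−μ₀)/SE = (78.5−80)/1.8898 = -0.7937
p-value (one-sided, H₁ greater) = 0.78632
At α=0.05: p ≥ α → fail to reject H₀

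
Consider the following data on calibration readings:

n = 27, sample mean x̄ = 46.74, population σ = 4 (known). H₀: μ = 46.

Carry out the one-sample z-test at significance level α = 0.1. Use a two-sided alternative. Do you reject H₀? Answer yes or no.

SE = σ/√n = 4/√27 = 0.7698
z = (x̄−μ₀)/SE = (46.74−46)/0.7698 = 0.9613
p-value (two-sided) = 0.33641
At α=0.1: p ≥ α → fail to reject H₀

reject H₀: no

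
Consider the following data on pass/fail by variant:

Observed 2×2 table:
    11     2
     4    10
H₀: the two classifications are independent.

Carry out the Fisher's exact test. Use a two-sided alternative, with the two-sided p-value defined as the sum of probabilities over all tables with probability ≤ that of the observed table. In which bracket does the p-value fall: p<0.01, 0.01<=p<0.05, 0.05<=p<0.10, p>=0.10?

Margins: r₁=13, r₂=14, c₁=15, c₂=12, n=27
p_obs = C(13,11)·C(14,4)/C(27,15); sum pmf over tables with pmf ≤ p_obs
p-value (two-sided) = 0.00633
→ bracket: p<0.01

p-value bracket: p<0.01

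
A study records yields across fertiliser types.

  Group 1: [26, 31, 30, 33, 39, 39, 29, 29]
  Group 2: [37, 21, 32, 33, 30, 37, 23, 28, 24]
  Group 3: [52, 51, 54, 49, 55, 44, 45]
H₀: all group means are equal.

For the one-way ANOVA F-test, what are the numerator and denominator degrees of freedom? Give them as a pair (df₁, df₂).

degrees of freedom = [2, 21]

k = 3 groups, N = 24 total
df = (k−1, N−k) = (3−1, 24−3) = (2, 21)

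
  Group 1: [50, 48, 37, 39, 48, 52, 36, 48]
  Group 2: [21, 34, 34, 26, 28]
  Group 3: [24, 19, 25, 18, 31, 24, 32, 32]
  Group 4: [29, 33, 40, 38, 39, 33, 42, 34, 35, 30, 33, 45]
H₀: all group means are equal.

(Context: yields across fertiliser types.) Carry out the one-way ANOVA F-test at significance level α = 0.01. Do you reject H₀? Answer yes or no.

Group means [44.75, 28.60, 25.62, 35.92], grand mean 34.455
SSB = Σnᵢ(x̄ᵢ−x̄)² = 1668.690; SSW = ΣΣ(x−x̄ᵢ)² = 885.492
MSB = 1668.690/3 = 556.2301; MSW = 885.492/29 = 30.5342
F = MSB/MSW = 18.2166
df = (3, 29)
p-value (upper-tail) = 0.00000
At α=0.01: p < α → reject H₀

reject H₀: yes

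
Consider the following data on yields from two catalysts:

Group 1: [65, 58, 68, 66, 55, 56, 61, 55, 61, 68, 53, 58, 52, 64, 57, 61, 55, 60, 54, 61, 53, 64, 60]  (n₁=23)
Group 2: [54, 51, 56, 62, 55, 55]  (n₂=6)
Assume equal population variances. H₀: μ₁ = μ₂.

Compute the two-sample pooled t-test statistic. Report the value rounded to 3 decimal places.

test statistic = 1.801

x̄₁=59.348, s₁=4.867, n₁=23
x̄₂=55.500, s₂=3.619, n₂=6
s_p² = [22·4.867² + 5·3.619²]/27 = 21.7303
SE = √(s_p²·(1/23+1/6)) = 2.1369
t = (59.348−55.500)/2.1369 = 1.8006
df = 27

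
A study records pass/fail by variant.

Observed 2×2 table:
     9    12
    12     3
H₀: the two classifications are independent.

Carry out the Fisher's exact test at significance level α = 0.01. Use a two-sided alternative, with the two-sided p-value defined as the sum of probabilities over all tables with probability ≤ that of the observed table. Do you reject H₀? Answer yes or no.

Margins: r₁=21, r₂=15, c₁=21, c₂=15, n=36
p_obs = C(21,9)·C(15,12)/C(36,21); sum pmf over tables with pmf ≤ p_obs
p-value (two-sided) = 0.04073
At α=0.01: p ≥ α → fail to reject H₀

reject H₀: no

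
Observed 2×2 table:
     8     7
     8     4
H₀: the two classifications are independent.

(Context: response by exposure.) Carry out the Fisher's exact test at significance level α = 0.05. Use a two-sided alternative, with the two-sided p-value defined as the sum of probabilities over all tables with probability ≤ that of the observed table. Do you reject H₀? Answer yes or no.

Margins: r₁=15, r₂=12, c₁=16, c₂=11, n=27
p_obs = C(15,8)·C(12,8)/C(27,16); sum pmf over tables with pmf ≤ p_obs
p-value (two-sided) = 0.69597
At α=0.05: p ≥ α → fail to reject H₀

reject H₀: no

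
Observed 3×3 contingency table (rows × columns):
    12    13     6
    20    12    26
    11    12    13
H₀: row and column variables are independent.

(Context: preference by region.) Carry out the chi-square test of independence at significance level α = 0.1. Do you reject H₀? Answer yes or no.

reject H₀: no

Row totals [31, 58, 36], col totals [43, 37, 45], n=125
χ² = (12−10.66)²/10.66 + (13−9.18)²/9.18 + (6−11.16)²/11.16 + (20−19.95)²/19.95 + (12−17.17)²/17.17 + (26−20.88)²/20.88 + (11−12.38)²/12.38 + (12−10.66)²/10.66 + (13−12.96)²/12.96 = 7.2824
df = 4
p-value (upper-tail) = 0.12170
At α=0.1: p ≥ α → fail to reject H₀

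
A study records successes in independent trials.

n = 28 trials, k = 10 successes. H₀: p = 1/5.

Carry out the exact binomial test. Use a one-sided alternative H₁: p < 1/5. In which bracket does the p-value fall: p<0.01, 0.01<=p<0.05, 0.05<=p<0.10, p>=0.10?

p-value bracket: p>=0.10

Exact binomial: n=28, k=10, p₀=1/5=0.2000
P(X≤10) from Σ C(n,i)·p₀^i·(1−p₀)^(n−i)
p-value (one-sided, H₁ less) = 0.98514
→ bracket: p>=0.10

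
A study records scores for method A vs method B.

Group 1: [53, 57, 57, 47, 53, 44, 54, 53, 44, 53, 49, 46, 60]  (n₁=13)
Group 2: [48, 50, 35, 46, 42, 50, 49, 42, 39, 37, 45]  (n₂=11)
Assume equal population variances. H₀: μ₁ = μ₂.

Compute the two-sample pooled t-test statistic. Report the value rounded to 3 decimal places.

test statistic = 3.572

x̄₁=51.538, s₁=5.142, n₁=13
x̄₂=43.909, s₂=5.300, n₂=11
s_p² = [12·5.142² + 10·5.300²]/22 = 27.1882
SE = √(s_p²·(1/13+1/11)) = 2.1361
t = (51.538−43.909)/2.1361 = 3.5716
df = 22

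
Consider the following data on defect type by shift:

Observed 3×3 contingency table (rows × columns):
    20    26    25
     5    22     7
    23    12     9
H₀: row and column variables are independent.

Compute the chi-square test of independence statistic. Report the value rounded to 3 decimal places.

test statistic = 19.132

Row totals [71, 34, 44], col totals [48, 60, 41], n=149
χ² = (20−22.87)²/22.87 + (26−28.59)²/28.59 + (25−19.54)²/19.54 + (5−10.95)²/10.95 + (22−13.69)²/13.69 + (7−9.36)²/9.36 + (23−14.17)²/14.17 + (12−17.72)²/17.72 + (9−12.11)²/12.11 = 19.1320
df = 4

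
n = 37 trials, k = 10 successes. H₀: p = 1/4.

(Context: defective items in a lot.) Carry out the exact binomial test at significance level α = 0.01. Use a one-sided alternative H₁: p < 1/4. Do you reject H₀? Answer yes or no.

Exact binomial: n=37, k=10, p₀=1/4=0.2500
P(X≤10) from Σ C(n,i)·p₀^i·(1−p₀)^(n−i)
p-value (one-sided, H₁ less) = 0.69093
At α=0.01: p ≥ α → fail to reject H₀

reject H₀: no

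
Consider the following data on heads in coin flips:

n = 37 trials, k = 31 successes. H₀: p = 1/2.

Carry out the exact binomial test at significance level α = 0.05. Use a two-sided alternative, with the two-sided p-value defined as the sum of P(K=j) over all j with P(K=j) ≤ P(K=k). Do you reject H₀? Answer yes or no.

Exact binomial: n=37, k=31, p₀=1/2=0.5000
P(X=j) = C(n,j)·p₀^j·(1−p₀)^(n−j); p = Σ P(X=j) over j with P(X=j) ≤ P(X=31)
p-value (two-sided) = 0.00004
At α=0.05: p < α → reject H₀

reject H₀: yes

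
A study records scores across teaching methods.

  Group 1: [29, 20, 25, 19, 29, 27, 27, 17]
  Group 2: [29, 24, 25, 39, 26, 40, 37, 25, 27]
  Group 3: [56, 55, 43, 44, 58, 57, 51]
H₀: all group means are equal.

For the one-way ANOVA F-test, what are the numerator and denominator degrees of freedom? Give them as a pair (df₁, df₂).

degrees of freedom = [2, 21]

k = 3 groups, N = 24 total
df = (k−1, N−k) = (3−1, 24−3) = (2, 21)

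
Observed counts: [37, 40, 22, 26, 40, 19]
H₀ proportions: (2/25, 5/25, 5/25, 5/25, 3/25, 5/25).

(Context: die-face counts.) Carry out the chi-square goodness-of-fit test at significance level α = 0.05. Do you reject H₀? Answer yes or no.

n = 184; E_i = n·p_i = [14.72, 36.80, 36.80, 36.80, 22.08, 36.80]
χ² = (37−14.72)²/14.72 + (40−36.80)²/36.80 + (22−36.80)²/36.80 + (26−36.80)²/36.80 + (40−22.08)²/22.08 + (19−36.80)²/36.80 = 66.2763
df = 5
p-value (upper-tail) = 0.00000
At α=0.05: p < α → reject H₀

reject H₀: yes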